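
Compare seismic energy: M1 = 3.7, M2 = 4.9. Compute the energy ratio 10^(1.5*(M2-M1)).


M2 - M1 = 4.9 - 3.7 = 1.2
1.5 * 1.2 = 1.8
ratio = 10^1.8 = 63.1

63.1


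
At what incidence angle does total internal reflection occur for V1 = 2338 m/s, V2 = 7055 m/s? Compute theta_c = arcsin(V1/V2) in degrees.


V1/V2 = 2338/7055 = 0.331396
theta_c = arcsin(0.331396) = 19.3535 degrees

19.3535


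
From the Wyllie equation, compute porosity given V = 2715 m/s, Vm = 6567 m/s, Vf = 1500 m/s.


1/V - 1/Vm = 1/2715 - 1/6567 = 0.00021605
1/Vf - 1/Vm = 1/1500 - 1/6567 = 0.00051439
phi = 0.00021605 / 0.00051439 = 0.42

0.42


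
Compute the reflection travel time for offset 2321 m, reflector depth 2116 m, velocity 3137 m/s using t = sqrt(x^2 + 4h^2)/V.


x^2 + 4h^2 = 2321^2 + 4*2116^2 = 5387041 + 17909824 = 23296865
sqrt(23296865) = 4826.6826
t = 4826.6826 / 3137 = 1.5386 s

1.5386


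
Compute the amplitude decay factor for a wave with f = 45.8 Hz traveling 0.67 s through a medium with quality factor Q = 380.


pi*f*t/Q = pi*45.8*0.67/380 = 0.253692
A/A0 = exp(-0.253692) = 0.775931

0.775931


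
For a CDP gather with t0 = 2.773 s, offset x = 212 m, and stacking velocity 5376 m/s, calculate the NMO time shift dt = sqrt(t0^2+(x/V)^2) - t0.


x/Vnmo = 212/5376 = 0.039435
(x/Vnmo)^2 = 0.001555
t0^2 = 7.689529
sqrt(7.689529 + 0.001555) = 2.77328
dt = 2.77328 - 2.773 = 0.00028

2.800000e-04


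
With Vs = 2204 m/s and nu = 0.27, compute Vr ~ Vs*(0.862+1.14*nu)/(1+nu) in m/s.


Numerator factor = 0.862 + 1.14*0.27 = 1.1698
Denominator = 1 + 0.27 = 1.27
Vr = 2204 * 1.1698 / 1.27 = 2030.11 m/s

2030.11


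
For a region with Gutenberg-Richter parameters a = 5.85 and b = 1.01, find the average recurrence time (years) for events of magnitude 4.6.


log10(N) = 5.85 - 1.01*4.6 = 1.204
N = 10^1.204 = 15.99558
T = 1/N = 1/15.99558 = 0.0625 years

0.0625


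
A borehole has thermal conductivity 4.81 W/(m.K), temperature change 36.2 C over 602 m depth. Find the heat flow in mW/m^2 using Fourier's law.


q = k * dT / dz * 1000
= 4.81 * 36.2 / 602 * 1000
= 0.289239 * 1000
= 289.2392 mW/m^2

289.2392


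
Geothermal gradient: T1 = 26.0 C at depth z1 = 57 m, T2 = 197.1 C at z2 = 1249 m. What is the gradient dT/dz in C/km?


dT = 197.1 - 26.0 = 171.1 C
dz = 1249 - 57 = 1192 m
gradient = dT/dz * 1000 = 171.1/1192 * 1000 = 143.5403 C/km

143.5403


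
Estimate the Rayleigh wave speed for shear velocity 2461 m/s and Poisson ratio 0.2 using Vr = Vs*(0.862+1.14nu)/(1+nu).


Numerator factor = 0.862 + 1.14*0.2 = 1.09
Denominator = 1 + 0.2 = 1.2
Vr = 2461 * 1.09 / 1.2 = 2235.41 m/s

2235.41


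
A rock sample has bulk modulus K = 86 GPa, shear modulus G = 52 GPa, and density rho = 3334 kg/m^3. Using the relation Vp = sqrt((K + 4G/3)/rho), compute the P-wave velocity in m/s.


First compute the effective modulus:
K + 4G/3 = 86e9 + 4*52e9/3 = 155333333333.33 Pa
Then divide by density:
155333333333.33 / 3334 = 46590681.8636 Pa/(kg/m^3)
Take the square root:
Vp = sqrt(46590681.8636) = 6825.74 m/s

6825.74


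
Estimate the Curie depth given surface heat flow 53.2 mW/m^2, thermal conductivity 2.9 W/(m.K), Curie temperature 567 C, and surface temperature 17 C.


T_Curie - T_surf = 567 - 17 = 550 C
Convert q to W/m^2: 53.2 mW/m^2 = 0.0532 W/m^2
d = 550 * 2.9 / 0.0532 = 29981.2 m

29981.2


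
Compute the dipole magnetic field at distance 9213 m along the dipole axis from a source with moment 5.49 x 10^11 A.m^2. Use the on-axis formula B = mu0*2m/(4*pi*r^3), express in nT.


m = 5.49 x 10^11 = 549000000000 A.m^2
2m = 1098000000000 A.m^2
r^3 = 9213^3 = 781993626597
B = (4pi*10^-7) * 1098000000000 / (4*pi * 781993626597) * 1e9
= 1379787.493457 / 9826821729884.7 * 1e9
= 140.4104 nT

140.4104


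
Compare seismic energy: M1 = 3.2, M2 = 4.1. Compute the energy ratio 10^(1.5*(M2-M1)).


M2 - M1 = 4.1 - 3.2 = 0.9
1.5 * 0.9 = 1.35
ratio = 10^1.35 = 22.39

22.39


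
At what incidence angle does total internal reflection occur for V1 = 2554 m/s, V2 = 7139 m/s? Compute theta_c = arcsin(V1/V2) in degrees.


V1/V2 = 2554/7139 = 0.357753
theta_c = arcsin(0.357753) = 20.9623 degrees

20.9623


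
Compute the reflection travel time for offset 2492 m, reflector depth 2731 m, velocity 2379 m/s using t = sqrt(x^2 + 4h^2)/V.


x^2 + 4h^2 = 2492^2 + 4*2731^2 = 6210064 + 29833444 = 36043508
sqrt(36043508) = 6003.6246
t = 6003.6246 / 2379 = 2.5236 s

2.5236


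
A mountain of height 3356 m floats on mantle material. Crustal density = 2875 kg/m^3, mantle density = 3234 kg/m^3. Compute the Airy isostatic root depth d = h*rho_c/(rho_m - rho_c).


rho_m - rho_c = 3234 - 2875 = 359
d = 3356 * 2875 / 359
= 9648500 / 359
= 26876.04 m

26876.04


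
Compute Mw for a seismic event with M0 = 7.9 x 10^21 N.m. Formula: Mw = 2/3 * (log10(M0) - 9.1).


log10(M0) = log10(7.9 x 10^21) = 21.8976
Mw = 2/3 * (21.8976 - 9.1)
= 2/3 * 12.7976
= 8.53

8.53


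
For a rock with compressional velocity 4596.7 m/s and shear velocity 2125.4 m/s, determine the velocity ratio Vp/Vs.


Vp/Vs = 4596.7 / 2125.4
= 2.1627

2.1627


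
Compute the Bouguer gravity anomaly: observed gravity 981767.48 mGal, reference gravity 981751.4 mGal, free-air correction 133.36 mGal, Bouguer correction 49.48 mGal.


BA = g_obs - g_ref + FAC - BC
= 981767.48 - 981751.4 + 133.36 - 49.48
= 99.96 mGal

99.96


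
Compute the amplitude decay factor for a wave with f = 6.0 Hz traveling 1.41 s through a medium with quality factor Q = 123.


pi*f*t/Q = pi*6.0*1.41/123 = 0.21608
A/A0 = exp(-0.21608) = 0.805671

0.805671


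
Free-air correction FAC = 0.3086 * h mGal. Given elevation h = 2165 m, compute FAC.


FAC = 0.3086 * h
= 0.3086 * 2165
= 668.119 mGal

668.119


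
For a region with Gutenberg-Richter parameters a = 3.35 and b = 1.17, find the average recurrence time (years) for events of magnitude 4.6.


log10(N) = 3.35 - 1.17*4.6 = -2.032
N = 10^-2.032 = 0.00929
T = 1/N = 1/0.00929 = 107.6465 years

107.6465


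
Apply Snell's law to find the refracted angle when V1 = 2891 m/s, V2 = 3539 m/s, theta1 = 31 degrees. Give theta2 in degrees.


sin(theta1) = sin(31 deg) = 0.515038
sin(theta2) = V2/V1 * sin(theta1) = 3539/2891 * 0.515038 = 0.630481
theta2 = arcsin(0.630481) = 39.0856 degrees

39.0856


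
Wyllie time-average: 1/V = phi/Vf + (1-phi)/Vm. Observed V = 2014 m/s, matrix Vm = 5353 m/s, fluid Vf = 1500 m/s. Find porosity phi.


1/V - 1/Vm = 1/2014 - 1/5353 = 0.00030971
1/Vf - 1/Vm = 1/1500 - 1/5353 = 0.00047986
phi = 0.00030971 / 0.00047986 = 0.6454

0.6454


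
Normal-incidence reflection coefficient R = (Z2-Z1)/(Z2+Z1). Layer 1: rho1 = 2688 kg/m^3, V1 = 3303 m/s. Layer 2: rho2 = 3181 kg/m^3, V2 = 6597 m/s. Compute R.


Z1 = 2688 * 3303 = 8878464
Z2 = 3181 * 6597 = 20985057
R = (20985057 - 8878464) / (20985057 + 8878464) = 12106593 / 29863521 = 0.4054

0.4054


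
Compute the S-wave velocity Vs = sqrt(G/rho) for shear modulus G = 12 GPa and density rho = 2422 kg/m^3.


Convert G to Pa: G = 12e9 Pa
Compute G/rho = 12e9 / 2422 = 4954582.9893
Vs = sqrt(4954582.9893) = 2225.89 m/s

2225.89


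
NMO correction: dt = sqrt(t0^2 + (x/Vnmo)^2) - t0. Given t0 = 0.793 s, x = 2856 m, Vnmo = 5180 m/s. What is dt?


x/Vnmo = 2856/5180 = 0.551351
(x/Vnmo)^2 = 0.303988
t0^2 = 0.628849
sqrt(0.628849 + 0.303988) = 0.965835
dt = 0.965835 - 0.793 = 0.172835

0.172835


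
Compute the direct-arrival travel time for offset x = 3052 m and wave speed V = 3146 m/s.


t = x / V
= 3052 / 3146
= 0.9701 s

0.9701


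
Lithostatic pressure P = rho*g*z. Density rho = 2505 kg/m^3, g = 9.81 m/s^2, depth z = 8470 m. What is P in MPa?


P = rho * g * z / 1e6
= 2505 * 9.81 * 8470 / 1e6
= 208142203.5 / 1e6
= 208.1422 MPa

208.1422


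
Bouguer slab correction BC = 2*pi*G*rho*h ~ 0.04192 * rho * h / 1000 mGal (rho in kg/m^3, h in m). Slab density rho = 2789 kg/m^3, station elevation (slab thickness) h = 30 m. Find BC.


BC = 0.04192 * rho * h / 1000
= 0.04192 * 2789 * 30 / 1000
= 3.5074 mGal

3.5074


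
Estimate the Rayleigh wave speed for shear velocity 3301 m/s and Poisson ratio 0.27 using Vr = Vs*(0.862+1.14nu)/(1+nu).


Numerator factor = 0.862 + 1.14*0.27 = 1.1698
Denominator = 1 + 0.27 = 1.27
Vr = 3301 * 1.1698 / 1.27 = 3040.56 m/s

3040.56


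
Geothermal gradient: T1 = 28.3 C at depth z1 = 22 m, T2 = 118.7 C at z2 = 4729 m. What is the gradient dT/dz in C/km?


dT = 118.7 - 28.3 = 90.4 C
dz = 4729 - 22 = 4707 m
gradient = dT/dz * 1000 = 90.4/4707 * 1000 = 19.2054 C/km

19.2054


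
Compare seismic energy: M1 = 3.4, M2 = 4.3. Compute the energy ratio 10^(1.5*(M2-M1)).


M2 - M1 = 4.3 - 3.4 = 0.9
1.5 * 0.9 = 1.35
ratio = 10^1.35 = 22.39

22.39


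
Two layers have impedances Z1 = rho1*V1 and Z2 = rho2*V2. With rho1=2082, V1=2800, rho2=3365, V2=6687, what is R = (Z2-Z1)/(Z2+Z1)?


Z1 = 2082 * 2800 = 5829600
Z2 = 3365 * 6687 = 22501755
R = (22501755 - 5829600) / (22501755 + 5829600) = 16672155 / 28331355 = 0.5885

0.5885


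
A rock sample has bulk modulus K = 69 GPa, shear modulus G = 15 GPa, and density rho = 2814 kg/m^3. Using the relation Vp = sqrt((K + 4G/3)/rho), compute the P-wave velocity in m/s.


First compute the effective modulus:
K + 4G/3 = 69e9 + 4*15e9/3 = 89000000000.0 Pa
Then divide by density:
89000000000.0 / 2814 = 31627576.4037 Pa/(kg/m^3)
Take the square root:
Vp = sqrt(31627576.4037) = 5623.84 m/s

5623.84


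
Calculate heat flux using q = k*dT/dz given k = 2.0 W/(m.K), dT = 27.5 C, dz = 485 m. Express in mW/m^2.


q = k * dT / dz * 1000
= 2.0 * 27.5 / 485 * 1000
= 0.113402 * 1000
= 113.4021 mW/m^2

113.4021


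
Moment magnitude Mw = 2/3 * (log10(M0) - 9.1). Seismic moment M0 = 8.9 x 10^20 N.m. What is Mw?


log10(M0) = log10(8.9 x 10^20) = 20.9494
Mw = 2/3 * (20.9494 - 9.1)
= 2/3 * 11.8494
= 7.9

7.9


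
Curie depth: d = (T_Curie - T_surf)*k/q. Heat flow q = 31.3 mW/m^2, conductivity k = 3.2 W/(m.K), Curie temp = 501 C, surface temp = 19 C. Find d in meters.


T_Curie - T_surf = 501 - 19 = 482 C
Convert q to W/m^2: 31.3 mW/m^2 = 0.0313 W/m^2
d = 482 * 3.2 / 0.0313 = 49277.96 m

49277.96


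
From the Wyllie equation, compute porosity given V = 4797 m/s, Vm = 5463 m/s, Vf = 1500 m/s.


1/V - 1/Vm = 1/4797 - 1/5463 = 2.541e-05
1/Vf - 1/Vm = 1/1500 - 1/5463 = 0.00048362
phi = 2.541e-05 / 0.00048362 = 0.0525

0.0525


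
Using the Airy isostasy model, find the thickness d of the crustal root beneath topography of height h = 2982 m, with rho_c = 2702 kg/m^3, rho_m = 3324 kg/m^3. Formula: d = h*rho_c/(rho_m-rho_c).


rho_m - rho_c = 3324 - 2702 = 622
d = 2982 * 2702 / 622
= 8057364 / 622
= 12953.96 m

12953.96


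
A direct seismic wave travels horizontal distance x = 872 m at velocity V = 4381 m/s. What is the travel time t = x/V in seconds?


t = x / V
= 872 / 4381
= 0.199 s

0.199


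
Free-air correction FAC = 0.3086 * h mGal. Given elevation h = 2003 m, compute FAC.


FAC = 0.3086 * h
= 0.3086 * 2003
= 618.1258 mGal

618.1258


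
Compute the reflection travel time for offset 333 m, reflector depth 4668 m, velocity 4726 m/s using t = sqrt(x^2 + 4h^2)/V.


x^2 + 4h^2 = 333^2 + 4*4668^2 = 110889 + 87160896 = 87271785
sqrt(87271785) = 9341.9369
t = 9341.9369 / 4726 = 1.9767 s

1.9767


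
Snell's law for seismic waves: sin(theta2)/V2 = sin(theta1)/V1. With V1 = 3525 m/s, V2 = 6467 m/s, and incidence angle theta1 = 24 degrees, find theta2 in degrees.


sin(theta1) = sin(24 deg) = 0.406737
sin(theta2) = V2/V1 * sin(theta1) = 6467/3525 * 0.406737 = 0.746203
theta2 = arcsin(0.746203) = 48.2625 degrees

48.2625


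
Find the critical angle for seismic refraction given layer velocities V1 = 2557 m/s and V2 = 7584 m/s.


V1/V2 = 2557/7584 = 0.337157
theta_c = arcsin(0.337157) = 19.7038 degrees

19.7038


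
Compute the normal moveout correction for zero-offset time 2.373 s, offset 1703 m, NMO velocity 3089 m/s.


x/Vnmo = 1703/3089 = 0.551311
(x/Vnmo)^2 = 0.303944
t0^2 = 5.631129
sqrt(5.631129 + 0.303944) = 2.436201
dt = 2.436201 - 2.373 = 0.063201

0.063201


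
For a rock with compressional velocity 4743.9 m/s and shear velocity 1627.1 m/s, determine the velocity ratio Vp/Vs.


Vp/Vs = 4743.9 / 1627.1
= 2.9156

2.9156


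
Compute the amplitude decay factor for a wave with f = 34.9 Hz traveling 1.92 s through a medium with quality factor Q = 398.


pi*f*t/Q = pi*34.9*1.92/398 = 0.528924
A/A0 = exp(-0.528924) = 0.589239

0.589239


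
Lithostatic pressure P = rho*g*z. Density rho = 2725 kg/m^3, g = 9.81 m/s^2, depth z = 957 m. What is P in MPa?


P = rho * g * z / 1e6
= 2725 * 9.81 * 957 / 1e6
= 25582763.25 / 1e6
= 25.5828 MPa

25.5828


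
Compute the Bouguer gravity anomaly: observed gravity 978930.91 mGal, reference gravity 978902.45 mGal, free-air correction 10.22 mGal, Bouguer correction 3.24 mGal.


BA = g_obs - g_ref + FAC - BC
= 978930.91 - 978902.45 + 10.22 - 3.24
= 35.44 mGal

35.44


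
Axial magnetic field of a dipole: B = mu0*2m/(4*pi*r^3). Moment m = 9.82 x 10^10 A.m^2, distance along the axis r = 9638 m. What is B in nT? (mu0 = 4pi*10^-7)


m = 9.82 x 10^10 = 98200000000 A.m^2
2m = 196400000000 A.m^2
r^3 = 9638^3 = 895283882072
B = (4pi*10^-7) * 196400000000 / (4*pi * 895283882072) * 1e9
= 246803.518866 / 11250469067178.98 * 1e9
= 21.9372 nT

21.9372


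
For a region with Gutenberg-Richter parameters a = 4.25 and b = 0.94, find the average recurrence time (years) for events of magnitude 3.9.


log10(N) = 4.25 - 0.94*3.9 = 0.584
N = 10^0.584 = 3.837072
T = 1/N = 1/3.837072 = 0.2606 years

0.2606


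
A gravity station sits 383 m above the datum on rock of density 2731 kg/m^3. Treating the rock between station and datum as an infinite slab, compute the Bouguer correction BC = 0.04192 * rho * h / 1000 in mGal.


BC = 0.04192 * rho * h / 1000
= 0.04192 * 2731 * 383 / 1000
= 43.8472 mGal

43.8472


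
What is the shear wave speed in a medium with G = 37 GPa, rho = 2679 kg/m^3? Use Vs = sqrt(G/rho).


Convert G to Pa: G = 37e9 Pa
Compute G/rho = 37e9 / 2679 = 13811123.5536
Vs = sqrt(13811123.5536) = 3716.33 m/s

3716.33


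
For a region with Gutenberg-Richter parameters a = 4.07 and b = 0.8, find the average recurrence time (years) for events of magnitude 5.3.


log10(N) = 4.07 - 0.8*5.3 = -0.17
N = 10^-0.17 = 0.676083
T = 1/N = 1/0.676083 = 1.4791 years

1.4791


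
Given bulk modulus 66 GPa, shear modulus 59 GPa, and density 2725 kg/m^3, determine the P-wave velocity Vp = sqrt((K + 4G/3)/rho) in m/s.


First compute the effective modulus:
K + 4G/3 = 66e9 + 4*59e9/3 = 144666666666.67 Pa
Then divide by density:
144666666666.67 / 2725 = 53088685.0153 Pa/(kg/m^3)
Take the square root:
Vp = sqrt(53088685.0153) = 7286.2 m/s

7286.2


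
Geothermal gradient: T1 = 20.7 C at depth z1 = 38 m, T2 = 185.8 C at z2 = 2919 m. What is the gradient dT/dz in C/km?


dT = 185.8 - 20.7 = 165.1 C
dz = 2919 - 38 = 2881 m
gradient = dT/dz * 1000 = 165.1/2881 * 1000 = 57.3065 C/km

57.3065


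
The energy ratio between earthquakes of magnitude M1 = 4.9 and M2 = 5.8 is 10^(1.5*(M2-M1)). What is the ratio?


M2 - M1 = 5.8 - 4.9 = 0.9
1.5 * 0.9 = 1.35
ratio = 10^1.35 = 22.39

22.39


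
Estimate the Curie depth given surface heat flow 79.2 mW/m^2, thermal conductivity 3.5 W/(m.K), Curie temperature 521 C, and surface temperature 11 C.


T_Curie - T_surf = 521 - 11 = 510 C
Convert q to W/m^2: 79.2 mW/m^2 = 0.0792 W/m^2
d = 510 * 3.5 / 0.0792 = 22537.88 m

22537.88


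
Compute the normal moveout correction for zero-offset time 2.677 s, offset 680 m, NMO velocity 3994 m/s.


x/Vnmo = 680/3994 = 0.170255
(x/Vnmo)^2 = 0.028987
t0^2 = 7.166329
sqrt(7.166329 + 0.028987) = 2.682409
dt = 2.682409 - 2.677 = 0.005409

0.005409


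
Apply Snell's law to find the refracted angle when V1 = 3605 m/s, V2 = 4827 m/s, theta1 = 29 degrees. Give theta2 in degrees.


sin(theta1) = sin(29 deg) = 0.48481
sin(theta2) = V2/V1 * sin(theta1) = 4827/3605 * 0.48481 = 0.649147
theta2 = arcsin(0.649147) = 40.4773 degrees

40.4773


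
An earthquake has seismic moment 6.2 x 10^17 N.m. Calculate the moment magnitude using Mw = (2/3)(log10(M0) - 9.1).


log10(M0) = log10(6.2 x 10^17) = 17.7924
Mw = 2/3 * (17.7924 - 9.1)
= 2/3 * 8.6924
= 5.79

5.79


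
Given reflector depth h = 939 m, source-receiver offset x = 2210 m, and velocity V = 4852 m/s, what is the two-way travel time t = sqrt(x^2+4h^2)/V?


x^2 + 4h^2 = 2210^2 + 4*939^2 = 4884100 + 3526884 = 8410984
sqrt(8410984) = 2900.1697
t = 2900.1697 / 4852 = 0.5977 s

0.5977


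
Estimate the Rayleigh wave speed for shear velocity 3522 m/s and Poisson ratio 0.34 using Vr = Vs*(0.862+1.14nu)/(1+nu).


Numerator factor = 0.862 + 1.14*0.34 = 1.2496
Denominator = 1 + 0.34 = 1.34
Vr = 3522 * 1.2496 / 1.34 = 3284.4 m/s

3284.4


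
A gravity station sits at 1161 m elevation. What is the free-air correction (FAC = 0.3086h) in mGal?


FAC = 0.3086 * h
= 0.3086 * 1161
= 358.2846 mGal

358.2846


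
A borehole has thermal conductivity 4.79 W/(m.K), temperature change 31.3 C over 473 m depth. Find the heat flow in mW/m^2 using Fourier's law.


q = k * dT / dz * 1000
= 4.79 * 31.3 / 473 * 1000
= 0.31697 * 1000
= 316.9704 mW/m^2

316.9704


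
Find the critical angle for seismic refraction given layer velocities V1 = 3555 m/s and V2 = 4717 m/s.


V1/V2 = 3555/4717 = 0.753657
theta_c = arcsin(0.753657) = 48.9082 degrees

48.9082


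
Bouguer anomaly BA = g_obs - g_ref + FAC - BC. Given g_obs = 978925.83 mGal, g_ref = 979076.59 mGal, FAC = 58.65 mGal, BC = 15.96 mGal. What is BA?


BA = g_obs - g_ref + FAC - BC
= 978925.83 - 979076.59 + 58.65 - 15.96
= -108.07 mGal

-108.07


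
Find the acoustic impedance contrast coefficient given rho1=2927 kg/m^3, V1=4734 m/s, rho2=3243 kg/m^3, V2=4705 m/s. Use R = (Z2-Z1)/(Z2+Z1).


Z1 = 2927 * 4734 = 13856418
Z2 = 3243 * 4705 = 15258315
R = (15258315 - 13856418) / (15258315 + 13856418) = 1401897 / 29114733 = 0.0482

0.0482


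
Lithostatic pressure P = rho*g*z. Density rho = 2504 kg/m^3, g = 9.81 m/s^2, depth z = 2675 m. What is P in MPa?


P = rho * g * z / 1e6
= 2504 * 9.81 * 2675 / 1e6
= 65709342.0 / 1e6
= 65.7093 MPa

65.7093


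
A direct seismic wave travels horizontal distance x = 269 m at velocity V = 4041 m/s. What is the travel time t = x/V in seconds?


t = x / V
= 269 / 4041
= 0.0666 s

0.0666


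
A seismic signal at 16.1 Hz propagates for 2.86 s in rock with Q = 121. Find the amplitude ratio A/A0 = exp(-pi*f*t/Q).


pi*f*t/Q = pi*16.1*2.86/121 = 1.195519
A/A0 = exp(-1.195519) = 0.302547

0.302547


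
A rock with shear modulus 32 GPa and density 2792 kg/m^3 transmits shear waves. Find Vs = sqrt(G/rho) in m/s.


Convert G to Pa: G = 32e9 Pa
Compute G/rho = 32e9 / 2792 = 11461318.0516
Vs = sqrt(11461318.0516) = 3385.46 m/s

3385.46


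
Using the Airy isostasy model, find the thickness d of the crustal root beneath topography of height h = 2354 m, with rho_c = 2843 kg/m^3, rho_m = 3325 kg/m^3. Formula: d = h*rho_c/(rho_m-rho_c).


rho_m - rho_c = 3325 - 2843 = 482
d = 2354 * 2843 / 482
= 6692422 / 482
= 13884.69 m

13884.69


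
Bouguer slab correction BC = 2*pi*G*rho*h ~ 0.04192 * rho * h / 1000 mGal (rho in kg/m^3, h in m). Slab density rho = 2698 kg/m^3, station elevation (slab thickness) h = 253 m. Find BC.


BC = 0.04192 * rho * h / 1000
= 0.04192 * 2698 * 253 / 1000
= 28.6143 mGal

28.6143


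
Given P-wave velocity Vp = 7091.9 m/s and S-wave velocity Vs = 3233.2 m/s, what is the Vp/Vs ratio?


Vp/Vs = 7091.9 / 3233.2
= 2.1935

2.1935


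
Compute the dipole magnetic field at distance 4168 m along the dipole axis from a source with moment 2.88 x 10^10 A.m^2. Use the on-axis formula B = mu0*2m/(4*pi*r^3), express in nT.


m = 2.88 x 10^10 = 28800000000 A.m^2
2m = 57600000000 A.m^2
r^3 = 4168^3 = 72407429632
B = (4pi*10^-7) * 57600000000 / (4*pi * 72407429632) * 1e9
= 72382.294739 / 909898595988.84 * 1e9
= 79.5498 nT

79.5498


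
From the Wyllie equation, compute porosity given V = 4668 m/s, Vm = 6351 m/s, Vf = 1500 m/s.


1/V - 1/Vm = 1/4668 - 1/6351 = 5.677e-05
1/Vf - 1/Vm = 1/1500 - 1/6351 = 0.00050921
phi = 5.677e-05 / 0.00050921 = 0.1115

0.1115


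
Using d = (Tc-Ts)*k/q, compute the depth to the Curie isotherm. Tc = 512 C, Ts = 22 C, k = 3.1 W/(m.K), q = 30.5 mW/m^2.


T_Curie - T_surf = 512 - 22 = 490 C
Convert q to W/m^2: 30.5 mW/m^2 = 0.0305 W/m^2
d = 490 * 3.1 / 0.0305 = 49803.28 m

49803.28


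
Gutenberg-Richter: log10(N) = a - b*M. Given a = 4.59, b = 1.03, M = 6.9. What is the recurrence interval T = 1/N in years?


log10(N) = 4.59 - 1.03*6.9 = -2.517
N = 10^-2.517 = 0.003041
T = 1/N = 1/0.003041 = 328.8516 years

328.8516


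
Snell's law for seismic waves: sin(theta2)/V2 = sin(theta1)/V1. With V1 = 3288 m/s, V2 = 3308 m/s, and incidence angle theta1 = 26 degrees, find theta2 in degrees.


sin(theta1) = sin(26 deg) = 0.438371
sin(theta2) = V2/V1 * sin(theta1) = 3308/3288 * 0.438371 = 0.441038
theta2 = arcsin(0.441038) = 26.1701 degrees

26.1701


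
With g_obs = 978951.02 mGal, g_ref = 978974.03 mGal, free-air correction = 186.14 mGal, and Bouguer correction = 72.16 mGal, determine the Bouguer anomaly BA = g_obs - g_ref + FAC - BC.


BA = g_obs - g_ref + FAC - BC
= 978951.02 - 978974.03 + 186.14 - 72.16
= 90.97 mGal

90.97


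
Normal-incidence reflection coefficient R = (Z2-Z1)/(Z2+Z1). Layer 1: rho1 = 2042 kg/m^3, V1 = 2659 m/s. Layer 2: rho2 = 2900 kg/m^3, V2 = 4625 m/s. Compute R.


Z1 = 2042 * 2659 = 5429678
Z2 = 2900 * 4625 = 13412500
R = (13412500 - 5429678) / (13412500 + 5429678) = 7982822 / 18842178 = 0.4237

0.4237


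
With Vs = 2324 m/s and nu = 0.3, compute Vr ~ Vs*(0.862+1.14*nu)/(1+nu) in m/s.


Numerator factor = 0.862 + 1.14*0.3 = 1.204
Denominator = 1 + 0.3 = 1.3
Vr = 2324 * 1.204 / 1.3 = 2152.38 m/s

2152.38


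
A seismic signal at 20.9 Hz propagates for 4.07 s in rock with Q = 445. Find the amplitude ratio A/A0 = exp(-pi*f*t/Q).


pi*f*t/Q = pi*20.9*4.07/445 = 0.600524
A/A0 = exp(-0.600524) = 0.548524

0.548524


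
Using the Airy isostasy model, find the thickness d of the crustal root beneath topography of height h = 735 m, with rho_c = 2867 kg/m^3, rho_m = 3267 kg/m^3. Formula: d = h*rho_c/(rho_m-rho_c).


rho_m - rho_c = 3267 - 2867 = 400
d = 735 * 2867 / 400
= 2107245 / 400
= 5268.11 m

5268.11


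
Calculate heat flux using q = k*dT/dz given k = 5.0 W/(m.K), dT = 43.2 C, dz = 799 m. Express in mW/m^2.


q = k * dT / dz * 1000
= 5.0 * 43.2 / 799 * 1000
= 0.270338 * 1000
= 270.3379 mW/m^2

270.3379


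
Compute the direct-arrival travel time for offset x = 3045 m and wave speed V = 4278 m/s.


t = x / V
= 3045 / 4278
= 0.7118 s

0.7118


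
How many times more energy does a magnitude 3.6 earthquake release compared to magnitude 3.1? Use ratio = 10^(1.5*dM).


M2 - M1 = 3.6 - 3.1 = 0.5
1.5 * 0.5 = 0.75
ratio = 10^0.75 = 5.62

5.62


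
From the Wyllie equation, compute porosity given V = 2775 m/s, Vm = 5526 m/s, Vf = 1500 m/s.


1/V - 1/Vm = 1/2775 - 1/5526 = 0.0001794
1/Vf - 1/Vm = 1/1500 - 1/5526 = 0.0004857
phi = 0.0001794 / 0.0004857 = 0.3694

0.3694


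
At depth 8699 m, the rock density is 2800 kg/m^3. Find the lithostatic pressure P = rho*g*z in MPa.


P = rho * g * z / 1e6
= 2800 * 9.81 * 8699 / 1e6
= 238944132.0 / 1e6
= 238.9441 MPa

238.9441


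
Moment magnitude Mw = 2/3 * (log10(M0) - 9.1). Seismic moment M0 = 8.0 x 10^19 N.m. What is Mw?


log10(M0) = log10(8.0 x 10^19) = 19.9031
Mw = 2/3 * (19.9031 - 9.1)
= 2/3 * 10.8031
= 7.2

7.2


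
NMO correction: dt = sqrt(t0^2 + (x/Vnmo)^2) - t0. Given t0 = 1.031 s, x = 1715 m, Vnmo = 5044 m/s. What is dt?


x/Vnmo = 1715/5044 = 0.340008
(x/Vnmo)^2 = 0.115605
t0^2 = 1.062961
sqrt(1.062961 + 0.115605) = 1.085618
dt = 1.085618 - 1.031 = 0.054618

0.054618


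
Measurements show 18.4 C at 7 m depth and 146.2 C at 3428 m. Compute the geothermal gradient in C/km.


dT = 146.2 - 18.4 = 127.8 C
dz = 3428 - 7 = 3421 m
gradient = dT/dz * 1000 = 127.8/3421 * 1000 = 37.3575 C/km

37.3575


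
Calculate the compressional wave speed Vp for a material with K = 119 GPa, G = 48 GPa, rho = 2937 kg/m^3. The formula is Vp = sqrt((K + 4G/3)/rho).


First compute the effective modulus:
K + 4G/3 = 119e9 + 4*48e9/3 = 183000000000.0 Pa
Then divide by density:
183000000000.0 / 2937 = 62308478.0388 Pa/(kg/m^3)
Take the square root:
Vp = sqrt(62308478.0388) = 7893.57 m/s

7893.57


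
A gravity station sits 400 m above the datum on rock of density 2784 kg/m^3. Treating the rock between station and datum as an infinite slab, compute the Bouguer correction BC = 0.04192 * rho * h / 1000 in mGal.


BC = 0.04192 * rho * h / 1000
= 0.04192 * 2784 * 400 / 1000
= 46.6821 mGal

46.6821


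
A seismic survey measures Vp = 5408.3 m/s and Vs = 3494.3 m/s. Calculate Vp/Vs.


Vp/Vs = 5408.3 / 3494.3
= 1.5477

1.5477


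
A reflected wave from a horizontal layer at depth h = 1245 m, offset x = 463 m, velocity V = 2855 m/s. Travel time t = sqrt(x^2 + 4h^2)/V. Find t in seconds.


x^2 + 4h^2 = 463^2 + 4*1245^2 = 214369 + 6200100 = 6414469
sqrt(6414469) = 2532.6802
t = 2532.6802 / 2855 = 0.8871 s

0.8871


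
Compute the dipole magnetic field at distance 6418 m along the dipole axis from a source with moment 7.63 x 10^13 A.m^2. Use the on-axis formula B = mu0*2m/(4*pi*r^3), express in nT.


m = 7.63 x 10^13 = 76300000000000 A.m^2
2m = 152600000000000 A.m^2
r^3 = 6418^3 = 264362066632
B = (4pi*10^-7) * 152600000000000 / (4*pi * 264362066632) * 1e9
= 191762815.575121 / 3322071705675.63 * 1e9
= 57723.8641 nT

57723.8641


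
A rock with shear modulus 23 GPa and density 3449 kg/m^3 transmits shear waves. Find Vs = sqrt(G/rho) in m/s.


Convert G to Pa: G = 23e9 Pa
Compute G/rho = 23e9 / 3449 = 6668599.5941
Vs = sqrt(6668599.5941) = 2582.36 m/s

2582.36


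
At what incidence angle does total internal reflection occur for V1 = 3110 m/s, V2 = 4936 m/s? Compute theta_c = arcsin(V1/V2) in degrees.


V1/V2 = 3110/4936 = 0.630065
theta_c = arcsin(0.630065) = 39.0549 degrees

39.0549


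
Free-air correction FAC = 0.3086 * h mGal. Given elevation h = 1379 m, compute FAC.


FAC = 0.3086 * h
= 0.3086 * 1379
= 425.5594 mGal

425.5594


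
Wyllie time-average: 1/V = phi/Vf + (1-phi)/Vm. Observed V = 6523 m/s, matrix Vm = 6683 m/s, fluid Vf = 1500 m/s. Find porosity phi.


1/V - 1/Vm = 1/6523 - 1/6683 = 3.67e-06
1/Vf - 1/Vm = 1/1500 - 1/6683 = 0.00051703
phi = 3.67e-06 / 0.00051703 = 0.0071

0.0071


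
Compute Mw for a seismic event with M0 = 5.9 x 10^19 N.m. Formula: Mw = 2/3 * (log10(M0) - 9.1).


log10(M0) = log10(5.9 x 10^19) = 19.7709
Mw = 2/3 * (19.7709 - 9.1)
= 2/3 * 10.6709
= 7.11

7.11


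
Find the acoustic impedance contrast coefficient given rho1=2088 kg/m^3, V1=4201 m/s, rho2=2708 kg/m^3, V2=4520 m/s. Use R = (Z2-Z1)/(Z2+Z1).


Z1 = 2088 * 4201 = 8771688
Z2 = 2708 * 4520 = 12240160
R = (12240160 - 8771688) / (12240160 + 8771688) = 3468472 / 21011848 = 0.1651

0.1651


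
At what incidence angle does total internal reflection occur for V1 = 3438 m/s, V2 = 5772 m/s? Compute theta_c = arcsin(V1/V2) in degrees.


V1/V2 = 3438/5772 = 0.595634
theta_c = arcsin(0.595634) = 36.5578 degrees

36.5578


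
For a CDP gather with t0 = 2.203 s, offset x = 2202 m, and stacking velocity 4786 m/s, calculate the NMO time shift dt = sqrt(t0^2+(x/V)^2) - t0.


x/Vnmo = 2202/4786 = 0.460092
(x/Vnmo)^2 = 0.211685
t0^2 = 4.853209
sqrt(4.853209 + 0.211685) = 2.250532
dt = 2.250532 - 2.203 = 0.047532

0.047532


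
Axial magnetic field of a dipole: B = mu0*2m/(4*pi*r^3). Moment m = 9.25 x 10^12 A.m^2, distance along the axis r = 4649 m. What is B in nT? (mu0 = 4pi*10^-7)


m = 9.25 x 10^12 = 9250000000000 A.m^2
2m = 18500000000000 A.m^2
r^3 = 4649^3 = 100479771449
B = (4pi*10^-7) * 18500000000000 / (4*pi * 100479771449) * 1e9
= 23247785.636564 / 1262666047274.24 * 1e9
= 18411.6661 nT

18411.6661


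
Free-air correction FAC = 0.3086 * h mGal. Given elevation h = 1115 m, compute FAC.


FAC = 0.3086 * h
= 0.3086 * 1115
= 344.089 mGal

344.089


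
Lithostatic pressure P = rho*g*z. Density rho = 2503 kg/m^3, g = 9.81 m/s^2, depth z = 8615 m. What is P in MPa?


P = rho * g * z / 1e6
= 2503 * 9.81 * 8615 / 1e6
= 211536414.45 / 1e6
= 211.5364 MPa

211.5364


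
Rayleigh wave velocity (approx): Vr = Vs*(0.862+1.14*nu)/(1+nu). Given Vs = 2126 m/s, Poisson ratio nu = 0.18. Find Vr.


Numerator factor = 0.862 + 1.14*0.18 = 1.0672
Denominator = 1 + 0.18 = 1.18
Vr = 2126 * 1.0672 / 1.18 = 1922.77 m/s

1922.77


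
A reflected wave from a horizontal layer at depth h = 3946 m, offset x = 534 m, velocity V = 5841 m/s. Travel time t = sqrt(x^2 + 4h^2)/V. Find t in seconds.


x^2 + 4h^2 = 534^2 + 4*3946^2 = 285156 + 62283664 = 62568820
sqrt(62568820) = 7910.0455
t = 7910.0455 / 5841 = 1.3542 s

1.3542


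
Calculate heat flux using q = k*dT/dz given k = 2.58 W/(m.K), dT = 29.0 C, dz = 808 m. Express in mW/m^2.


q = k * dT / dz * 1000
= 2.58 * 29.0 / 808 * 1000
= 0.092599 * 1000
= 92.599 mW/m^2

92.599


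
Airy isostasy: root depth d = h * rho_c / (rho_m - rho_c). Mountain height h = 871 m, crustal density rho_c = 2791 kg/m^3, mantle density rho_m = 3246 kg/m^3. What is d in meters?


rho_m - rho_c = 3246 - 2791 = 455
d = 871 * 2791 / 455
= 2430961 / 455
= 5342.77 m

5342.77


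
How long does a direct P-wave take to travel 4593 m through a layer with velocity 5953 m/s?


t = x / V
= 4593 / 5953
= 0.7715 s

0.7715


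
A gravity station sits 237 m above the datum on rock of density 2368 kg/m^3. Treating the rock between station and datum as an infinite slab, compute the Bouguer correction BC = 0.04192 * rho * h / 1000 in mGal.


BC = 0.04192 * rho * h / 1000
= 0.04192 * 2368 * 237 / 1000
= 23.5262 mGal

23.5262


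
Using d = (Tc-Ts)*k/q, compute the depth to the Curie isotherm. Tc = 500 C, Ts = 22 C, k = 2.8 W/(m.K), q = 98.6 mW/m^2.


T_Curie - T_surf = 500 - 22 = 478 C
Convert q to W/m^2: 98.6 mW/m^2 = 0.0986 W/m^2
d = 478 * 2.8 / 0.0986 = 13574.04 m

13574.04


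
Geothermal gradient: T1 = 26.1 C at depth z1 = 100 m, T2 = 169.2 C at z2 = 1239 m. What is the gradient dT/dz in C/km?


dT = 169.2 - 26.1 = 143.1 C
dz = 1239 - 100 = 1139 m
gradient = dT/dz * 1000 = 143.1/1139 * 1000 = 125.6365 C/km

125.6365


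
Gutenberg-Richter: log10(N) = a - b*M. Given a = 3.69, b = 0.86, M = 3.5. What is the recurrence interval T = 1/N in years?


log10(N) = 3.69 - 0.86*3.5 = 0.68
N = 10^0.68 = 4.786301
T = 1/N = 1/4.786301 = 0.2089 years

0.2089


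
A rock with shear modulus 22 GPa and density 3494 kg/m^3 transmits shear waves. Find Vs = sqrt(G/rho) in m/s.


Convert G to Pa: G = 22e9 Pa
Compute G/rho = 22e9 / 3494 = 6296508.2999
Vs = sqrt(6296508.2999) = 2509.28 m/s

2509.28


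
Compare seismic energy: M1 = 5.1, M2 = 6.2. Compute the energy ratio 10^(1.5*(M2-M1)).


M2 - M1 = 6.2 - 5.1 = 1.1
1.5 * 1.1 = 1.65
ratio = 10^1.65 = 44.67

44.67


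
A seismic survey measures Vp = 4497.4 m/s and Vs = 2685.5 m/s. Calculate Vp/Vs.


Vp/Vs = 4497.4 / 2685.5
= 1.6747

1.6747


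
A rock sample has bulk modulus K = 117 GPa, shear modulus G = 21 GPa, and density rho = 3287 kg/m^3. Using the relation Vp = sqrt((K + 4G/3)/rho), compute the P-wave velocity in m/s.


First compute the effective modulus:
K + 4G/3 = 117e9 + 4*21e9/3 = 145000000000.0 Pa
Then divide by density:
145000000000.0 / 3287 = 44113173.1062 Pa/(kg/m^3)
Take the square root:
Vp = sqrt(44113173.1062) = 6641.77 m/s

6641.77


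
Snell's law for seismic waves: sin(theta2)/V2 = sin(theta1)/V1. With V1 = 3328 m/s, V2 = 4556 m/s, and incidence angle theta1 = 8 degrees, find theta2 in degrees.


sin(theta1) = sin(8 deg) = 0.139173
sin(theta2) = V2/V1 * sin(theta1) = 4556/3328 * 0.139173 = 0.190527
theta2 = arcsin(0.190527) = 10.9835 degrees

10.9835


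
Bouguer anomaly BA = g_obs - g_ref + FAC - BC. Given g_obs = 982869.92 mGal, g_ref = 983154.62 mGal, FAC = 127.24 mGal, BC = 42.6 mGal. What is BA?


BA = g_obs - g_ref + FAC - BC
= 982869.92 - 983154.62 + 127.24 - 42.6
= -200.06 mGal

-200.06


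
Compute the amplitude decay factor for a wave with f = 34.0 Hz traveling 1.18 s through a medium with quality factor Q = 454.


pi*f*t/Q = pi*34.0*1.18/454 = 0.277623
A/A0 = exp(-0.277623) = 0.757583

0.757583


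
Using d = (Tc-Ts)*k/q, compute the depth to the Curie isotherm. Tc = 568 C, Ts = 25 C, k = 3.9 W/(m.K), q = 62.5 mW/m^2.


T_Curie - T_surf = 568 - 25 = 543 C
Convert q to W/m^2: 62.5 mW/m^2 = 0.0625 W/m^2
d = 543 * 3.9 / 0.0625 = 33883.2 m

33883.2


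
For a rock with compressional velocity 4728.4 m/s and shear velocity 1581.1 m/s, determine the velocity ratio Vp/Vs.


Vp/Vs = 4728.4 / 1581.1
= 2.9906

2.9906


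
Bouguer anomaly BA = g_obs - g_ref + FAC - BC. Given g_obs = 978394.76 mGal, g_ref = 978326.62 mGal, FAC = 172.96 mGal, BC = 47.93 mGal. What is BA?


BA = g_obs - g_ref + FAC - BC
= 978394.76 - 978326.62 + 172.96 - 47.93
= 193.17 mGal

193.17


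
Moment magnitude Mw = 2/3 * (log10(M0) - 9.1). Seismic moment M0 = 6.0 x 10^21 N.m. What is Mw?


log10(M0) = log10(6.0 x 10^21) = 21.7782
Mw = 2/3 * (21.7782 - 9.1)
= 2/3 * 12.6782
= 8.45

8.45


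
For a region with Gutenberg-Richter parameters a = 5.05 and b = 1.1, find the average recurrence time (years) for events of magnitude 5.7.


log10(N) = 5.05 - 1.1*5.7 = -1.22
N = 10^-1.22 = 0.060256
T = 1/N = 1/0.060256 = 16.5959 years

16.5959


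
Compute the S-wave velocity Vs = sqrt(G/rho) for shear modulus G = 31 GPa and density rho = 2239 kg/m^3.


Convert G to Pa: G = 31e9 Pa
Compute G/rho = 31e9 / 2239 = 13845466.7262
Vs = sqrt(13845466.7262) = 3720.95 m/s

3720.95


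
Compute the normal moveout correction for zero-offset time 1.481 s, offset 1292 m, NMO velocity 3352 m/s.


x/Vnmo = 1292/3352 = 0.385442
(x/Vnmo)^2 = 0.148565
t0^2 = 2.193361
sqrt(2.193361 + 0.148565) = 1.530335
dt = 1.530335 - 1.481 = 0.049335

0.049335


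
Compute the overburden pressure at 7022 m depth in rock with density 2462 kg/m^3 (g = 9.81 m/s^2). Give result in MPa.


P = rho * g * z / 1e6
= 2462 * 9.81 * 7022 / 1e6
= 169596888.84 / 1e6
= 169.5969 MPa

169.5969


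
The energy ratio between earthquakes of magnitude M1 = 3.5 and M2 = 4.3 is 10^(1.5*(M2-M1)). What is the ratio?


M2 - M1 = 4.3 - 3.5 = 0.8
1.5 * 0.8 = 1.2
ratio = 10^1.2 = 15.85

15.85


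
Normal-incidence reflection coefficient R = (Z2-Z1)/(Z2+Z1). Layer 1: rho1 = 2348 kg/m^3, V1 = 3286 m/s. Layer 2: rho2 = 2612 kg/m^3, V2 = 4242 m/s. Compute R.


Z1 = 2348 * 3286 = 7715528
Z2 = 2612 * 4242 = 11080104
R = (11080104 - 7715528) / (11080104 + 7715528) = 3364576 / 18795632 = 0.179

0.179


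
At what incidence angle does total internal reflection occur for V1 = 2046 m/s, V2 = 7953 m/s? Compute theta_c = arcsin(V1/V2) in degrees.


V1/V2 = 2046/7953 = 0.257261
theta_c = arcsin(0.257261) = 14.9076 degrees

14.9076


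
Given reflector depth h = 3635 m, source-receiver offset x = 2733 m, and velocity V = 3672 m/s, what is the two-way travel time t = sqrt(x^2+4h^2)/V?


x^2 + 4h^2 = 2733^2 + 4*3635^2 = 7469289 + 52852900 = 60322189
sqrt(60322189) = 7766.7361
t = 7766.7361 / 3672 = 2.1151 s

2.1151


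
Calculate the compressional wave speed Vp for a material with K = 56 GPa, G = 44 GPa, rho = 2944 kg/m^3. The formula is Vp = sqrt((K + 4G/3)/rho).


First compute the effective modulus:
K + 4G/3 = 56e9 + 4*44e9/3 = 114666666666.67 Pa
Then divide by density:
114666666666.67 / 2944 = 38949275.3623 Pa/(kg/m^3)
Take the square root:
Vp = sqrt(38949275.3623) = 6240.94 m/s

6240.94


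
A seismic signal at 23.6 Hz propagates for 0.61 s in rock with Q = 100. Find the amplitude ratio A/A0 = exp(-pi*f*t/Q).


pi*f*t/Q = pi*23.6*0.61/100 = 0.452264
A/A0 = exp(-0.452264) = 0.636186

0.636186


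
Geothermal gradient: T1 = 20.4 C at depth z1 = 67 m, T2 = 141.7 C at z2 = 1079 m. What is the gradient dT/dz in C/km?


dT = 141.7 - 20.4 = 121.3 C
dz = 1079 - 67 = 1012 m
gradient = dT/dz * 1000 = 121.3/1012 * 1000 = 119.8617 C/km

119.8617


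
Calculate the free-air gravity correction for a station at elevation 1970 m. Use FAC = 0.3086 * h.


FAC = 0.3086 * h
= 0.3086 * 1970
= 607.942 mGal

607.942


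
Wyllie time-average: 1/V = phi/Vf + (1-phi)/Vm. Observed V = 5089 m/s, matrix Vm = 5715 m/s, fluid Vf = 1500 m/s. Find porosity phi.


1/V - 1/Vm = 1/5089 - 1/5715 = 2.152e-05
1/Vf - 1/Vm = 1/1500 - 1/5715 = 0.00049169
phi = 2.152e-05 / 0.00049169 = 0.0438

0.0438


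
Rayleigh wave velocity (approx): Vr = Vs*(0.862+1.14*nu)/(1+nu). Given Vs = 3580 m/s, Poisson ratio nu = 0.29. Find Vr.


Numerator factor = 0.862 + 1.14*0.29 = 1.1926
Denominator = 1 + 0.29 = 1.29
Vr = 3580 * 1.1926 / 1.29 = 3309.7 m/s

3309.7


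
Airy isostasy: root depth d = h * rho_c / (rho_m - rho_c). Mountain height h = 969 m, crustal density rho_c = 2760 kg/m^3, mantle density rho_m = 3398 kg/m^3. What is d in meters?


rho_m - rho_c = 3398 - 2760 = 638
d = 969 * 2760 / 638
= 2674440 / 638
= 4191.91 m

4191.91


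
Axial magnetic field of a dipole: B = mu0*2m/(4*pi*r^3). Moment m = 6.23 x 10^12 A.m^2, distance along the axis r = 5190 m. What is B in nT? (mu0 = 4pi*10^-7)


m = 6.23 x 10^12 = 6230000000000 A.m^2
2m = 12460000000000 A.m^2
r^3 = 5190^3 = 139798359000
B = (4pi*10^-7) * 12460000000000 / (4*pi * 139798359000) * 1e9
= 15657697.785492 / 1756757990473.23 * 1e9
= 8912.8371 nT

8912.8371


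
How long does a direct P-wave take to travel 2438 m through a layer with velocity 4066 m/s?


t = x / V
= 2438 / 4066
= 0.5996 s

0.5996


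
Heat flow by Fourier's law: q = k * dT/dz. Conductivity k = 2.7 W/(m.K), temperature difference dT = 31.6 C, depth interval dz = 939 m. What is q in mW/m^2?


q = k * dT / dz * 1000
= 2.7 * 31.6 / 939 * 1000
= 0.090863 * 1000
= 90.8626 mW/m^2

90.8626


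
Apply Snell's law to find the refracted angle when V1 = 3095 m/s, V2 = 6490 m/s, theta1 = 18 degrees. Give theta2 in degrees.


sin(theta1) = sin(18 deg) = 0.309017
sin(theta2) = V2/V1 * sin(theta1) = 6490/3095 * 0.309017 = 0.647987
theta2 = arcsin(0.647987) = 40.39 degrees

40.39


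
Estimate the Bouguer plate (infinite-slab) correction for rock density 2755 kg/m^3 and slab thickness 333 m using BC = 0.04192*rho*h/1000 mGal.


BC = 0.04192 * rho * h / 1000
= 0.04192 * 2755 * 333 / 1000
= 38.458 mGal

38.458


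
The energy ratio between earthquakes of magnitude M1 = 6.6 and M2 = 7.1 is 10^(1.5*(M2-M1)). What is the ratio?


M2 - M1 = 7.1 - 6.6 = 0.5
1.5 * 0.5 = 0.75
ratio = 10^0.75 = 5.62

5.62


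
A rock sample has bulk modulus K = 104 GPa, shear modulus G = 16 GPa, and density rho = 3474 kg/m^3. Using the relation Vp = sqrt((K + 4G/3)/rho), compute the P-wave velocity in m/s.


First compute the effective modulus:
K + 4G/3 = 104e9 + 4*16e9/3 = 125333333333.33 Pa
Then divide by density:
125333333333.33 / 3474 = 36077528.3055 Pa/(kg/m^3)
Take the square root:
Vp = sqrt(36077528.3055) = 6006.46 m/s

6006.46


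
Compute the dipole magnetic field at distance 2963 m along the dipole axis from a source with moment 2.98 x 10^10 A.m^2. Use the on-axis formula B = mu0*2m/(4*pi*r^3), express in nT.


m = 2.98 x 10^10 = 29800000000 A.m^2
2m = 59600000000 A.m^2
r^3 = 2963^3 = 26013270347
B = (4pi*10^-7) * 59600000000 / (4*pi * 26013270347) * 1e9
= 74895.568862 / 326892396071.92 * 1e9
= 229.1138 nT

229.1138


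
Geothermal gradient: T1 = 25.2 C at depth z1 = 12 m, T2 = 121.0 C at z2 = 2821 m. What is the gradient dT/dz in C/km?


dT = 121.0 - 25.2 = 95.8 C
dz = 2821 - 12 = 2809 m
gradient = dT/dz * 1000 = 95.8/2809 * 1000 = 34.1047 C/km

34.1047
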